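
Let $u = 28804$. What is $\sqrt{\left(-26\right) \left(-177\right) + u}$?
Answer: $\sqrt{33406} \approx 182.77$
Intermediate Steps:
$\sqrt{\left(-26\right) \left(-177\right) + u} = \sqrt{\left(-26\right) \left(-177\right) + 28804} = \sqrt{4602 + 28804} = \sqrt{33406}$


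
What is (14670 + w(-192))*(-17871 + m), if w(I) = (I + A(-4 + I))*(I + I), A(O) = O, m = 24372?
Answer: 1063966662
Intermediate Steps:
w(I) = 2*I*(-4 + 2*I) (w(I) = (I + (-4 + I))*(I + I) = (-4 + 2*I)*(2*I) = 2*I*(-4 + 2*I))
(14670 + w(-192))*(-17871 + m) = (14670 + 4*(-192)*(-2 - 192))*(-17871 + 24372) = (14670 + 4*(-192)*(-194))*6501 = (14670 + 148992)*6501 = 163662*6501 = 1063966662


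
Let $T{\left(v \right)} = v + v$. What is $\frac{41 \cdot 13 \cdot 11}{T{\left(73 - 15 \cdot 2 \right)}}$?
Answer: $\frac{5863}{86} \approx 68.174$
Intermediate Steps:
$T{\left(v \right)} = 2 v$
$\frac{41 \cdot 13 \cdot 11}{T{\left(73 - 15 \cdot 2 \right)}} = \frac{41 \cdot 13 \cdot 11}{2 \left(73 - 15 \cdot 2\right)} = \frac{533 \cdot 11}{2 \left(73 - 30\right)} = \frac{5863}{2 \left(73 - 30\right)} = \frac{5863}{2 \cdot 43} = \frac{5863}{86}$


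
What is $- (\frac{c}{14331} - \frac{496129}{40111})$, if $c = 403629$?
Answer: $- \frac{3026646040}{191610247} \approx -15.796$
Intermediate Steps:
$- (\frac{c}{14331} - \frac{496129}{40111}) = - (\frac{403629}{14331} - \frac{496129}{40111}) = - (403629 \cdot \frac{1}{14331} - \frac{496129}{40111}) = - (\frac{134543}{4777} - \frac{496129}{40111}) = \left(-1\right) \frac{3026646040}{191610247} = - \frac{3026646040}{191610247}$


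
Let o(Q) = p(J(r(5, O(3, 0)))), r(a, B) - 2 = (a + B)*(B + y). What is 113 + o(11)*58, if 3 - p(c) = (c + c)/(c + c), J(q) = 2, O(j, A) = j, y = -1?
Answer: 229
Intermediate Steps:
r(a, B) = 2 + (-1 + B)*(B + a) (r(a, B) = 2 + (a + B)*(B - 1) = 2 + (B + a)*(-1 + B) = 2 + (-1 + B)*(B + a))
p(c) = 2 (p(c) = 3 - (c + c)/(c + c) = 3 - 2*c/(2*c) = 3 - 2*c*1/(2*c) = 3 - 1*1 = 3 - 1 = 2)
o(Q) = 2
113 + o(11)*58 = 113 + 2*58 = 113 + 116 = 229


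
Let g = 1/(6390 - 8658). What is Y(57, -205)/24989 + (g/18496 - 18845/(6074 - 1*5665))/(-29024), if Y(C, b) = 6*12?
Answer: 55608189320528597/12443722494068662272 ≈ 0.0044688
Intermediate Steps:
Y(C, b) = 72
g = -1/2268 (g = 1/(-2268) = -1/2268 ≈ -0.00044092)
Y(57, -205)/24989 + (g/18496 - 18845/(6074 - 1*5665))/(-29024) = 72/24989 + (-1/2268/18496 - 18845/(6074 - 1*5665))/(-29024) = 72*(1/24989) + (-1/2268*1/18496 - 18845/(6074 - 5665))*(-1/29024) = 72/24989 + (-1/41948928 - 18845/409)*(-1/29024) = 72/24989 - 790527548569/17157111552*(-1/29024) = 72/24989 + 790527548569/497968005685248 = 55608189320528597/12443722494068662272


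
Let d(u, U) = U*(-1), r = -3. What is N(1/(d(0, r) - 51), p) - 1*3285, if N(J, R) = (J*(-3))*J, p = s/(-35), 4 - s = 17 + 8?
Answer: -2522881/768 ≈ -3285.0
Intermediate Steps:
d(u, U) = -U
s = -21 (s = 4 - (17 + 8) = 4 - 1*25 = 4 - 25 = -21)
p = 3/5 (p = -21/(-35) = -21*(-1/35) = 3/5 ≈ 0.60000)
N(J, R) = -3*J**2 (N(J, R) = (-3*J)*J = -3*J**2)
N(1/(d(0, r) - 51), p) - 1*3285 = -3/(-1*(-3) - 51)**2 - 1*3285 = -3/(3 - 51)**2 - 3285 = -3*(1/(-48))**2 - 3285 = -3*(-1/48)**2 - 3285 = -3*1/2304 - 3285 = -1/768 - 3285 = -2522881/768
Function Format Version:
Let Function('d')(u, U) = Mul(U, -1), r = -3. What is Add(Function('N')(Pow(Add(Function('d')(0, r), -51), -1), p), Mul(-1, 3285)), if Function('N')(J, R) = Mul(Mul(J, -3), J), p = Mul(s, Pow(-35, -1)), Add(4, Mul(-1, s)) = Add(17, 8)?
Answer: Rational(-2522881, 768) ≈ -3285.0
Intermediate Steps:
Function('d')(u, U) = Mul(-1, U)
s = -21 (s = Add(4, Mul(-1, Add(17, 8))) = Add(4, Mul(-1, 25)) = Add(4, -25) = -21)
p = Rational(3, 5) (p = Mul(-21, Pow(-35, -1)) = Mul(-21, Rational(-1, 35)) = Rational(3, 5) ≈ 0.60000)
Function('N')(J, R) = Mul(-3, Pow(J, 2)) (Function('N')(J, R) = Mul(Mul(-3, J), J) = Mul(-3, Pow(J, 2)))
Add(Function('N')(Pow(Add(Function('d')(0, r), -51), -1), p), Mul(-1, 3285)) = Add(Mul(-3, Pow(Pow(Add(Mul(-1, -3), -51), -1), 2)), Mul(-1, 3285)) = Add(Mul(-3, Pow(Pow(Add(3, -51), -1), 2)), -3285) = Add(Mul(-3, Pow(Pow(-48, -1), 2)), -3285) = Add(Mul(-3, Pow(Rational(-1, 48), 2)), -3285) = Add(Mul(-3, Rational(1, 2304)), -3285) = Add(Rational(-1, 768), -3285) = Rational(-2522881, 768)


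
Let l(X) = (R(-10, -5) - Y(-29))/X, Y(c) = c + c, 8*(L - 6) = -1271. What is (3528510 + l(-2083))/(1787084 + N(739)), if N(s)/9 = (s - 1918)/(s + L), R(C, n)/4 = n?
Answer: 957322689533/484850188639 ≈ 1.9745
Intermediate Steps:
L = -1223/8 (L = 6 + (1/8)*(-1271) = 6 - 1271/8 = -1223/8 ≈ -152.88)
R(C, n) = 4*n
N(s) = 9*(-1918 + s)/(-1223/8 + s) (N(s) = 9*((s - 1918)/(s - 1223/8)) = 9*((-1918 + s)/(-1223/8 + s)) = 9*(-1918 + s)/(-1223/8 + s))
Y(c) = 2*c
l(X) = 38/X (l(X) = (4*(-5) - 2*(-29))/X = (-20 - 1*(-58))/X = (-20 + 58)/X = 38/X)
(3528510 + l(-2083))/(1787084 + N(739)) = (3528510 + 38/(-2083))/(1787084 + 72*(-1918 + 739)/(-1223 + 8*739)) = (3528510 + 38*(-1/2083))/(1787084 + 72*(-1179)/(-1223 + 5912)) = (3528510 - 38/2083)/(1787084 + 72*(-1179)/4689) = 7349886292/(2083*(1787084 + 72*(1/4689)*(-1179))) = 7349886292/(2083*(1787084 - 9432/521)) = 7349886292/(2083*(931061332/521)) = (7349886292/2083)*(521/931061332) = 957322689533/484850188639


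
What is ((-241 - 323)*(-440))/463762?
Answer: 124080/231881 ≈ 0.53510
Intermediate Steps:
((-241 - 323)*(-440))/463762 = -564*(-440)*(1/463762) = 248160*(1/463762) = 124080/231881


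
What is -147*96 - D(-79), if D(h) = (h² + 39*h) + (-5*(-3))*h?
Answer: -16087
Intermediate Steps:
D(h) = h² + 54*h (D(h) = (h² + 39*h) + 15*h = h² + 54*h)
-147*96 - D(-79) = -147*96 - (-79)*(54 - 79) = -14112 - (-79)*(-25) = -14112 - 1*1975 = -14112 - 1975 = -16087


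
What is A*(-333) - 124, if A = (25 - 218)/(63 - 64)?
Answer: -64393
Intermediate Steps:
A = 193 (A = -193/(-1) = -193*(-1) = 193)
A*(-333) - 124 = 193*(-333) - 124 = -64269 - 124 = -64393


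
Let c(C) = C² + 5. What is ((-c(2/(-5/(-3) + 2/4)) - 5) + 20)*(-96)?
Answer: -148416/169 ≈ -878.20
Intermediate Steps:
c(C) = 5 + C²
((-c(2/(-5/(-3) + 2/4)) - 5) + 20)*(-96) = ((-(5 + (2/(-5/(-3) + 2/4))²) - 5) + 20)*(-96) = ((-(5 + (2/(-5*(-⅓) + 2*(¼)))²) - 5) + 20)*(-96) = ((-(5 + (2/(5/3 + ½))²) - 5) + 20)*(-96) = ((-(5 + (2/(13/6))²) - 5) + 20)*(-96) = ((-(5 + (2*(6/13))²) - 5) + 20)*(-96) = ((-(5 + (12/13)²) - 5) + 20)*(-96) = ((-(5 + 144/169) - 5) + 20)*(-96) = ((-1*989/169 - 5) + 20)*(-96) = ((-989/169 - 5) + 20)*(-96) = (-1834/169 + 20)*(-96) = (1546/169)*(-96) = -148416/169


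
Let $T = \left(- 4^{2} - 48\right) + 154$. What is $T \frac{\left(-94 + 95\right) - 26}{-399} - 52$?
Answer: $- \frac{6166}{133} \approx -46.361$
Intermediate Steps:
$T = 90$ ($T = \left(\left(-1\right) 16 - 48\right) + 154 = \left(-16 - 48\right) + 154 = -64 + 154 = 90$)
$T \frac{\left(-94 + 95\right) - 26}{-399} - 52 = 90 \frac{\left(-94 + 95\right) - 26}{-399} - 52 = 90 \left(1 - 26\right) \left(- \frac{1}{399}\right) - 52 = 90 \left(\left(-25\right) \left(- \frac{1}{399}\right)\right) - 52 = 90 \cdot \frac{25}{399} - 52 = \frac{750}{133} - 52 = - \frac{6166}{133}$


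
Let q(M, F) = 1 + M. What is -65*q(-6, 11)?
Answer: 325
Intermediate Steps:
-65*q(-6, 11) = -65*(1 - 6) = -65*(-5) = 325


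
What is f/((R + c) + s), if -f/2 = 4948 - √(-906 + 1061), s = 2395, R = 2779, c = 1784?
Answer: -4948/3479 + √155/3479 ≈ -1.4187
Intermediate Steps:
f = -9896 + 2*√155 (f = -2*(4948 - √(-906 + 1061)) = -2*(4948 - √155) = -9896 + 2*√155 ≈ -9871.1)
f/((R + c) + s) = (-9896 + 2*√155)/((2779 + 1784) + 2395) = (-9896 + 2*√155)/(4563 + 2395) = (-9896 + 2*√155)/6958 = (-9896 + 2*√155)*(1/6958) = -4948/3479 + √155/3479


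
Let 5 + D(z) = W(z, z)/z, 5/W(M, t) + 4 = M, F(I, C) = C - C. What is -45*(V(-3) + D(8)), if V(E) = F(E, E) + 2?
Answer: 4095/32 ≈ 127.97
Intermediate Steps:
F(I, C) = 0
W(M, t) = 5/(-4 + M)
D(z) = -5 + 5/(z*(-4 + z)) (D(z) = -5 + (5/(-4 + z))/z = -5 + 5/(z*(-4 + z)))
V(E) = 2 (V(E) = 0 + 2 = 2)
-45*(V(-3) + D(8)) = -45*(2 + (-5 + 5/(8*(-4 + 8)))) = -45*(2 + (-5 + 5*(⅛)/4)) = -45*(2 + (-5 + 5*(⅛)*(¼))) = -45*(2 + (-5 + 5/32)) = -45*(2 - 155/32) = -45*(-91/32) = 4095/32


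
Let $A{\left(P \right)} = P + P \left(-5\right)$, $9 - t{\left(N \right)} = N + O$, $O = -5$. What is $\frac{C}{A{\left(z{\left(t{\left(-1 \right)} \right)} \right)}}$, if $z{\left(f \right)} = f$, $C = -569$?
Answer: $\frac{569}{60} \approx 9.4833$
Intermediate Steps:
$t{\left(N \right)} = 14 - N$ ($t{\left(N \right)} = 9 - \left(N - 5\right) = 9 - \left(-5 + N\right) = 14 - N$)
$A{\left(P \right)} = - 4 P$ ($A{\left(P \right)} = P - 5 P = - 4 P$)
$\frac{C}{A{\left(z{\left(t{\left(-1 \right)} \right)} \right)}} = - \frac{569}{\left(-4\right) \left(14 - -1\right)} = - \frac{569}{\left(-4\right) \left(14 + 1\right)} = - \frac{569}{\left(-4\right) 15} = - \frac{569}{-60} = \left(-569\right) \left(- \frac{1}{60}\right) = \frac{569}{60}$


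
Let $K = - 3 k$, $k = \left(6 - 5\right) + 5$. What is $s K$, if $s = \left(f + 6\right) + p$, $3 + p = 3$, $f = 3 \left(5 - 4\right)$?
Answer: $-162$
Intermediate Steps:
$k = 6$ ($k = 1 + 5 = 6$)
$f = 3$ ($f = 3 \cdot 1 = 3$)
$p = 0$ ($p = -3 + 3 = 0$)
$K = -18$ ($K = \left(-3\right) 6 = -18$)
$s = 9$ ($s = \left(3 + 6\right) + 0 = 9 + 0 = 9$)
$s K = 9 \left(-18\right) = -162$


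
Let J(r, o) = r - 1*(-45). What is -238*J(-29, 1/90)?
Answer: -3808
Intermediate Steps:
J(r, o) = 45 + r (J(r, o) = r + 45 = 45 + r)
-238*J(-29, 1/90) = -238*(45 - 29) = -238*16 = -3808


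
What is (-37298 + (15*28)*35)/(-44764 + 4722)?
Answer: 11299/20021 ≈ 0.56436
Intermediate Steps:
(-37298 + (15*28)*35)/(-44764 + 4722) = (-37298 + 420*35)/(-40042) = (-37298 + 14700)*(-1/40042) = -22598*(-1/40042) = 11299/20021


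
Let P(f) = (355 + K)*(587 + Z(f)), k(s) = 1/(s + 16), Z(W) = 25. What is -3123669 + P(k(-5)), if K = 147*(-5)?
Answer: -3356229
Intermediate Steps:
K = -735
k(s) = 1/(16 + s)
P(f) = -232560 (P(f) = (355 - 735)*(587 + 25) = -380*612 = -232560)
-3123669 + P(k(-5)) = -3123669 - 232560 = -3356229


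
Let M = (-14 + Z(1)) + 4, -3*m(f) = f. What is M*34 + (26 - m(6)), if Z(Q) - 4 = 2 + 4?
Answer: 28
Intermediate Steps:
m(f) = -f/3
Z(Q) = 10 (Z(Q) = 4 + (2 + 4) = 4 + 6 = 10)
M = 0 (M = (-14 + 10) + 4 = -4 + 4 = 0)
M*34 + (26 - m(6)) = 0*34 + (26 - (-1)*6/3) = 0 + (26 - 1*(-2)) = 0 + (26 + 2) = 0 + 28 = 28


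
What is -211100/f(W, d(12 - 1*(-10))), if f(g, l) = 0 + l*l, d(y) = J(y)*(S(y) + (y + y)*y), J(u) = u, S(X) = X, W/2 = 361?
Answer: -2111/4743684 ≈ -0.00044501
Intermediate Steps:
W = 722 (W = 2*361 = 722)
d(y) = y*(y + 2*y²) (d(y) = y*(y + (y + y)*y) = y*(y + (2*y)*y) = y*(y + 2*y²))
f(g, l) = l² (f(g, l) = 0 + l² = l²)
-211100/f(W, d(12 - 1*(-10))) = -211100*1/((1 + 2*(12 - 1*(-10)))²*(12 - 1*(-10))⁴) = -211100*1/((1 + 2*(12 + 10))²*(12 + 10)⁴) = -211100*1/(234256*(1 + 2*22)²) = -211100*1/(234256*(1 + 44)²) = -211100/((484*45)²) = -211100/(21780²) = -211100/474368400 = -211100*1/474368400 = -2111/4743684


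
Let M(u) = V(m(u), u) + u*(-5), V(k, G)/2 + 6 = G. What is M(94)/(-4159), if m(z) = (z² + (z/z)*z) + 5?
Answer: 294/4159 ≈ 0.070690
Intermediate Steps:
m(z) = 5 + z + z² (m(z) = (z² + 1*z) + 5 = (z² + z) + 5 = (z + z²) + 5 = 5 + z + z²)
V(k, G) = -12 + 2*G
M(u) = -12 - 3*u (M(u) = (-12 + 2*u) + u*(-5) = (-12 + 2*u) - 5*u = -12 - 3*u)
M(94)/(-4159) = (-12 - 3*94)/(-4159) = (-12 - 282)*(-1/4159) = -294*(-1/4159) = 294/4159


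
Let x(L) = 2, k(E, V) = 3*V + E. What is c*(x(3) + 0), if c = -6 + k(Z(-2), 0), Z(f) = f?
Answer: -16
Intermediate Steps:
k(E, V) = E + 3*V
c = -8 (c = -6 + (-2 + 3*0) = -6 + (-2 + 0) = -6 - 2 = -8)
c*(x(3) + 0) = -8*(2 + 0) = -8*2 = -16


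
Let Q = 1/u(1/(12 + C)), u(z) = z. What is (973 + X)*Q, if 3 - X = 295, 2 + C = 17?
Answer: 18387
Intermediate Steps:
C = 15 (C = -2 + 17 = 15)
X = -292 (X = 3 - 1*295 = 3 - 295 = -292)
Q = 27 (Q = 1/(1/(12 + 15)) = 1/(1/27) = 27)
(973 + X)*Q = (973 - 292)*27 = 681*27 = 18387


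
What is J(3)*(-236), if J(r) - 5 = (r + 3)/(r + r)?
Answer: -1416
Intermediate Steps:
J(r) = 5 + (3 + r)/(2*r) (J(r) = 5 + (r + 3)/(r + r) = 5 + (3 + r)/((2*r)) = 5 + (3 + r)*(1/(2*r)) = 5 + (3 + r)/(2*r))
J(3)*(-236) = ((1/2)*(3 + 11*3)/3)*(-236) = ((1/2)*(1/3)*(3 + 33))*(-236) = ((1/2)*(1/3)*36)*(-236) = 6*(-236) = -1416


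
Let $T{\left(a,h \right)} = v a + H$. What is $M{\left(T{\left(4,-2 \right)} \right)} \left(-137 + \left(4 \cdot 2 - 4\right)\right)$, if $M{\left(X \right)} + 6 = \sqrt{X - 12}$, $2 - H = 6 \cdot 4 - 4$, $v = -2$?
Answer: $798 - 133 i \sqrt{38} \approx 798.0 - 819.87 i$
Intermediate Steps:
$H = -18$ ($H = 2 - \left(6 \cdot 4 - 4\right) = 2 - \left(24 - 4\right) = 2 - 20 = -18$)
$T{\left(a,h \right)} = -18 - 2 a$ ($T{\left(a,h \right)} = - 2 a - 18 = -18 - 2 a$)
$M{\left(X \right)} = -6 + \sqrt{-12 + X}$ ($M{\left(X \right)} = -6 + \sqrt{X - 12} = -6 + \sqrt{-12 + X}$)
$M{\left(T{\left(4,-2 \right)} \right)} \left(-137 + \left(4 \cdot 2 - 4\right)\right) = \left(-6 + \sqrt{-12 - 26}\right) \left(-137 + \left(4 \cdot 2 - 4\right)\right) = \left(-6 + \sqrt{-12 - 26}\right) \left(-137 + \left(8 - 4\right)\right) = \left(-6 + \sqrt{-12 - 26}\right) \left(-137 + 4\right) = \left(-6 + \sqrt{-38}\right) \left(-133\right) = \left(-6 + i \sqrt{38}\right) \left(-133\right) = 798 - 133 i \sqrt{38}$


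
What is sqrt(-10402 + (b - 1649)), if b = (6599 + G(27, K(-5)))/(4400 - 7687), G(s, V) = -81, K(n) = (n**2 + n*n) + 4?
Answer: I*sqrt(130224875485)/3287 ≈ 109.79*I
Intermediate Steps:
K(n) = 4 + 2*n**2 (K(n) = (n**2 + n**2) + 4 = 2*n**2 + 4 = 4 + 2*n**2)
b = -6518/3287 (b = (6599 - 81)/(4400 - 7687) = 6518/(-3287) = 6518*(-1/3287) = -6518/3287 ≈ -1.9830)
sqrt(-10402 + (b - 1649)) = sqrt(-10402 + (-6518/3287 - 1649)) = sqrt(-10402 - 5426781/3287) = sqrt(-39618155/3287) = I*sqrt(130224875485)/3287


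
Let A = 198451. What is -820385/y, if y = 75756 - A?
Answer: 164077/24539 ≈ 6.6864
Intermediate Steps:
y = -122695 (y = 75756 - 1*198451 = 75756 - 198451 = -122695)
-820385/y = -820385/(-122695) = -820385*(-1/122695) = 164077/24539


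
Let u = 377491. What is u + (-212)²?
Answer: 422435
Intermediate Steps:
u + (-212)² = 377491 + (-212)² = 377491 + 44944 = 422435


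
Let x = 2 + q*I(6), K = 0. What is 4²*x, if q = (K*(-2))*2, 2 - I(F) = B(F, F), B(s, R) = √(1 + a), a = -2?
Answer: 32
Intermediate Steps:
B(s, R) = I (B(s, R) = √(1 - 2) = √(-1) = I)
I(F) = 2 - I
q = 0 (q = (0*(-2))*2 = 0*2 = 0)
x = 2 (x = 2 + 0*(2 - I) = 2 + 0 = 2)
4²*x = 4²*2 = 16*2 = 32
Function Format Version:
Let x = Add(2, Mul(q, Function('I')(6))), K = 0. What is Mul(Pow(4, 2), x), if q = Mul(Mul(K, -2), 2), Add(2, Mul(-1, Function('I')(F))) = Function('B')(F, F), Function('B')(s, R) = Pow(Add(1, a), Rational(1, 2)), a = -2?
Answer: 32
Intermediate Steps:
Function('B')(s, R) = I (Function('B')(s, R) = Pow(Add(1, -2), Rational(1, 2)) = Pow(-1, Rational(1, 2)) = I)
Function('I')(F) = Add(2, Mul(-1, I))
q = 0 (q = Mul(Mul(0, -2), 2) = Mul(0, 2) = 0)
x = 2 (x = Add(2, Mul(0, Add(2, Mul(-1, I)))) = Add(2, 0) = 2)
Mul(Pow(4, 2), x) = Mul(Pow(4, 2), 2) = Mul(16, 2) = 32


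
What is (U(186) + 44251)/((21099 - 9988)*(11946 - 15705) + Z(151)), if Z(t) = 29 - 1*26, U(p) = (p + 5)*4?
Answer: -15005/13922082 ≈ -0.0010778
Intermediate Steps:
U(p) = 20 + 4*p (U(p) = (5 + p)*4 = 20 + 4*p)
Z(t) = 3 (Z(t) = 29 - 26 = 3)
(U(186) + 44251)/((21099 - 9988)*(11946 - 15705) + Z(151)) = ((20 + 4*186) + 44251)/((21099 - 9988)*(11946 - 15705) + 3) = ((20 + 744) + 44251)/(11111*(-3759) + 3) = (764 + 44251)/(-41766249 + 3) = 45015/(-41766246) = 45015*(-1/41766246) = -15005/13922082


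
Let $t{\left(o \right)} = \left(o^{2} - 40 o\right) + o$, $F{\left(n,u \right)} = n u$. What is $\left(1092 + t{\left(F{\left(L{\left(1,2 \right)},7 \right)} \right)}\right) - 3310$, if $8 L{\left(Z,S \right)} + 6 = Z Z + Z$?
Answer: $- \frac{8277}{4} \approx -2069.3$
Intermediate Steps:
$L{\left(Z,S \right)} = - \frac{3}{4} + \frac{Z}{8} + \frac{Z^{2}}{8}$ ($L{\left(Z,S \right)} = - \frac{3}{4} + \frac{Z Z + Z}{8} = - \frac{3}{4} + \frac{Z^{2} + Z}{8} = - \frac{3}{4} + \frac{Z + Z^{2}}{8} = - \frac{3}{4} + \left(\frac{Z}{8} + \frac{Z^{2}}{8}\right) = - \frac{3}{4} + \frac{Z}{8} + \frac{Z^{2}}{8}$)
$t{\left(o \right)} = o^{2} - 39 o$
$\left(1092 + t{\left(F{\left(L{\left(1,2 \right)},7 \right)} \right)}\right) - 3310 = \left(1092 + \left(- \frac{3}{4} + \frac{1}{8} \cdot 1 + \frac{1^{2}}{8}\right) 7 \left(-39 + \left(- \frac{3}{4} + \frac{1}{8} \cdot 1 + \frac{1^{2}}{8}\right) 7\right)\right) - 3310 = \left(1092 + \left(- \frac{3}{4} + \frac{1}{8} + \frac{1}{8} \cdot 1\right) 7 \left(-39 + \left(- \frac{3}{4} + \frac{1}{8} + \frac{1}{8} \cdot 1\right) 7\right)\right) - 3310 = \left(1092 + \left(- \frac{3}{4} + \frac{1}{8} + \frac{1}{8}\right) 7 \left(-39 + \left(- \frac{3}{4} + \frac{1}{8} + \frac{1}{8}\right) 7\right)\right) - 3310 = \left(1092 + \left(- \frac{1}{2}\right) 7 \left(-39 - \frac{7}{2}\right)\right) - 3310 = \left(1092 - \frac{7 \left(-39 - \frac{7}{2}\right)}{2}\right) - 3310 = \left(1092 - - \frac{595}{4}\right) - 3310 = \left(1092 + \frac{595}{4}\right) - 3310 = \frac{4963}{4} - 3310 = - \frac{8277}{4}$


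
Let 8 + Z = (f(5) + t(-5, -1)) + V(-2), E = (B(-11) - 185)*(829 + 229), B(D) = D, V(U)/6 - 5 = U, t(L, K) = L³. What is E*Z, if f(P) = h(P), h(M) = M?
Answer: 22810480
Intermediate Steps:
V(U) = 30 + 6*U
f(P) = P
E = -207368 (E = (-11 - 185)*(829 + 229) = -196*1058 = -207368)
Z = -110 (Z = -8 + ((5 + (-5)³) + (30 + 6*(-2))) = -8 + ((5 - 125) + (30 - 12)) = -8 + (-120 + 18) = -8 - 102 = -110)
E*Z = -207368*(-110) = 22810480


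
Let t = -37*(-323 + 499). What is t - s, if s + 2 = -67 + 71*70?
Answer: -11413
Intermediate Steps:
t = -6512 (t = -37*176 = -6512)
s = 4901 (s = -2 + (-67 + 71*70) = -2 + (-67 + 4970) = -2 + 4903 = 4901)
t - s = -6512 - 1*4901 = -6512 - 4901 = -11413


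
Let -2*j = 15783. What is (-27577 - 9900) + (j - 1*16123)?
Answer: -122983/2 ≈ -61492.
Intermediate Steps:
j = -15783/2 (j = -½*15783 = -15783/2 ≈ -7891.5)
(-27577 - 9900) + (j - 1*16123) = (-27577 - 9900) + (-15783/2 - 1*16123) = -37477 + (-15783/2 - 16123) = -37477 - 48029/2 = -122983/2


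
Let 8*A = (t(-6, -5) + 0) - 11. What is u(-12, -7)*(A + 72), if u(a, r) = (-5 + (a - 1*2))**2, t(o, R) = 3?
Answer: 25631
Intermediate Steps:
u(a, r) = (-7 + a)**2 (u(a, r) = (-5 + (a - 2))**2 = (-5 + (-2 + a))**2 = (-7 + a)**2)
A = -1 (A = ((3 + 0) - 11)/8 = (3 - 11)/8 = (1/8)*(-8) = -1)
u(-12, -7)*(A + 72) = (-7 - 12)**2*(-1 + 72) = (-19)**2*71 = 361*71 = 25631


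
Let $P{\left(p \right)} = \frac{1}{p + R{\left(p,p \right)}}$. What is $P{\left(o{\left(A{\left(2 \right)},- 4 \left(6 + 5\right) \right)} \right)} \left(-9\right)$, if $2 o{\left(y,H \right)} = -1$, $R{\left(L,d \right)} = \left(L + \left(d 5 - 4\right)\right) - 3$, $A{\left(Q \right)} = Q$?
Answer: $\frac{6}{7} \approx 0.85714$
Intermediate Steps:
$R{\left(L,d \right)} = -7 + L + 5 d$ ($R{\left(L,d \right)} = \left(L + \left(5 d - 4\right)\right) - 3 = \left(L + \left(-4 + 5 d\right)\right) - 3 = \left(-4 + L + 5 d\right) - 3 = -7 + L + 5 d$)
$o{\left(y,H \right)} = - \frac{1}{2}$ ($o{\left(y,H \right)} = \frac{1}{2} \left(-1\right) = - \frac{1}{2}$)
$P{\left(p \right)} = \frac{1}{-7 + 7 p}$ ($P{\left(p \right)} = \frac{1}{p + \left(-7 + p + 5 p\right)} = \frac{1}{p + \left(-7 + 6 p\right)} = \frac{1}{-7 + 7 p}$)
$P{\left(o{\left(A{\left(2 \right)},- 4 \left(6 + 5\right) \right)} \right)} \left(-9\right) = \frac{1}{7 \left(-1 - \frac{1}{2}\right)} \left(-9\right) = \frac{1}{7 \left(- \frac{3}{2}\right)} \left(-9\right) = \frac{1}{7} \left(- \frac{2}{3}\right) \left(-9\right) = \left(- \frac{2}{21}\right) \left(-9\right) = \frac{6}{7}$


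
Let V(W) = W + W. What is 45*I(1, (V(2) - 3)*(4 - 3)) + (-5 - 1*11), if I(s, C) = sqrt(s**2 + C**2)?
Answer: -16 + 45*sqrt(2) ≈ 47.640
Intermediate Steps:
V(W) = 2*W
I(s, C) = sqrt(C**2 + s**2)
45*I(1, (V(2) - 3)*(4 - 3)) + (-5 - 1*11) = 45*sqrt(((2*2 - 3)*(4 - 3))**2 + 1**2) + (-5 - 1*11) = 45*sqrt(((4 - 3)*1)**2 + 1) + (-5 - 11) = 45*sqrt((1*1)**2 + 1) - 16 = 45*sqrt(1**2 + 1) - 16 = 45*sqrt(1 + 1) - 16 = 45*sqrt(2) - 16 = -16 + 45*sqrt(2)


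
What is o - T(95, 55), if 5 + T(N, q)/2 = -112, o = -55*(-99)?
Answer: 5679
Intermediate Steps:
o = 5445
T(N, q) = -234 (T(N, q) = -10 + 2*(-112) = -10 - 224 = -234)
o - T(95, 55) = 5445 - 1*(-234) = 5445 + 234 = 5679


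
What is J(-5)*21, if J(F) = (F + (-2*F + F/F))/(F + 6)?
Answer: 126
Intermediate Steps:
J(F) = (1 - F)/(6 + F) (J(F) = (F + (-2*F + 1))/(6 + F) = (F + (1 - 2*F))/(6 + F) = (1 - F)/(6 + F))
J(-5)*21 = ((1 - 1*(-5))/(6 - 5))*21 = ((1 + 5)/1)*21 = (1*6)*21 = 6*21 = 126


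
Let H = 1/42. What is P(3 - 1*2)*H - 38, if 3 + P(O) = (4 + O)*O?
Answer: -797/21 ≈ -37.952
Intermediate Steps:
P(O) = -3 + O*(4 + O) (P(O) = -3 + (4 + O)*O = -3 + O*(4 + O))
H = 1/42 ≈ 0.023810
P(3 - 1*2)*H - 38 = (-3 + (3 - 1*2)² + 4*(3 - 1*2))*(1/42) - 38 = (-3 + (3 - 2)² + 4*(3 - 2))*(1/42) - 38 = (-3 + 1² + 4*1)*(1/42) - 38 = (-3 + 1 + 4)*(1/42) - 38 = 2*(1/42) - 38 = 1/21 - 38 = -797/21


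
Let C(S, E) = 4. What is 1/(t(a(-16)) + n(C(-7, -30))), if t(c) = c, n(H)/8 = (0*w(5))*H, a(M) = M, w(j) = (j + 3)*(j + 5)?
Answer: -1/16 ≈ -0.062500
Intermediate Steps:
w(j) = (3 + j)*(5 + j)
n(H) = 0 (n(H) = 8*((0*(15 + 5² + 8*5))*H) = 8*((0*(15 + 25 + 40))*H) = 8*((0*80)*H) = 8*(0*H) = 8*0 = 0)
1/(t(a(-16)) + n(C(-7, -30))) = 1/(-16 + 0) = 1/(-16) = -1/16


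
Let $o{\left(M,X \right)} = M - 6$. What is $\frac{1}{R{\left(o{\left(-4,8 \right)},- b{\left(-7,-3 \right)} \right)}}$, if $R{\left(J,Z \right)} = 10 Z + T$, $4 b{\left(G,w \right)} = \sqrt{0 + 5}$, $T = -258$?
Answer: $- \frac{1032}{266131} + \frac{10 \sqrt{5}}{266131} \approx -0.0037938$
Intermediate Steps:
$b{\left(G,w \right)} = \frac{\sqrt{5}}{4}$ ($b{\left(G,w \right)} = \frac{\sqrt{0 + 5}}{4} = \frac{\sqrt{5}}{4}$)
$o{\left(M,X \right)} = -6 + M$
$R{\left(J,Z \right)} = -258 + 10 Z$ ($R{\left(J,Z \right)} = 10 Z - 258 = -258 + 10 Z$)
$\frac{1}{R{\left(o{\left(-4,8 \right)},- b{\left(-7,-3 \right)} \right)}} = \frac{1}{-258 + 10 \left(- \frac{\sqrt{5}}{4}\right)} = \frac{1}{-258 - \frac{5 \sqrt{5}}{2}}$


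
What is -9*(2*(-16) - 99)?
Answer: 1179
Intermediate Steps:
-9*(2*(-16) - 99) = -9*(-32 - 99) = -9*(-131) = 1179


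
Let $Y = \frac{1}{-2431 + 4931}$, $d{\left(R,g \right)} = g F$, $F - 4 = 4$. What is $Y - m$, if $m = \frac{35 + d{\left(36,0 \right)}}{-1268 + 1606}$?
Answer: $- \frac{43581}{422500} \approx -0.10315$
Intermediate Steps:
$F = 8$ ($F = 4 + 4 = 8$)
$d{\left(R,g \right)} = 8 g$ ($d{\left(R,g \right)} = g 8 = 8 g$)
$Y = \frac{1}{2500} \approx 0.0004$
$m = \frac{35}{338}$ ($m = \frac{35 + 8 \cdot 0}{-1268 + 1606} = \frac{35 + 0}{338} = 35 \cdot \frac{1}{338} = \frac{35}{338} \approx 0.10355$)
$Y - m = \frac{1}{2500} - \frac{35}{338} = - \frac{43581}{422500}$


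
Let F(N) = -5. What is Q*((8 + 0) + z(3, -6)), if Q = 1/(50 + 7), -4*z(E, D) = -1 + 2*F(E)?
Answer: 43/228 ≈ 0.18860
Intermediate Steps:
z(E, D) = 11/4 (z(E, D) = -(-1 + 2*(-5))/4 = -(-1 - 10)/4 = -¼*(-11) = 11/4)
Q = 1/57 ≈ 0.017544
Q*((8 + 0) + z(3, -6)) = ((8 + 0) + 11/4)/57 = (8 + 11/4)/57 = (1/57)*(43/4) = 43/228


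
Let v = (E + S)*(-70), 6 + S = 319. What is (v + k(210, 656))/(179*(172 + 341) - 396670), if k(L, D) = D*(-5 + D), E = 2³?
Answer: -57798/43549 ≈ -1.3272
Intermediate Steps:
S = 313 (S = -6 + 319 = 313)
E = 8
v = -22470 (v = (8 + 313)*(-70) = 321*(-70) = -22470)
(v + k(210, 656))/(179*(172 + 341) - 396670) = (-22470 + 656*(-5 + 656))/(179*(172 + 341) - 396670) = (-22470 + 656*651)/(179*513 - 396670) = (-22470 + 427056)/(91827 - 396670) = 404586/(-304843) = 404586*(-1/304843) = -57798/43549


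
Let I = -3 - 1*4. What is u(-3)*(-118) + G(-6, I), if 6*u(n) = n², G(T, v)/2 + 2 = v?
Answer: -195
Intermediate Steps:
I = -7 (I = -3 - 4 = -7)
G(T, v) = -4 + 2*v
u(n) = n²/6
u(-3)*(-118) + G(-6, I) = ((⅙)*(-3)²)*(-118) + (-4 + 2*(-7)) = ((⅙)*9)*(-118) + (-4 - 14) = (3/2)*(-118) - 18 = -177 - 18 = -195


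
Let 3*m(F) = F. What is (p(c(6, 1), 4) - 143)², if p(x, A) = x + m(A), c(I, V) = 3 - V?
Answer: 175561/9 ≈ 19507.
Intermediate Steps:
m(F) = F/3
p(x, A) = x + A/3
(p(c(6, 1), 4) - 143)² = (((3 - 1*1) + (⅓)*4) - 143)² = (((3 - 1) + 4/3) - 143)² = ((2 + 4/3) - 143)² = (10/3 - 143)² = (-419/3)² = 175561/9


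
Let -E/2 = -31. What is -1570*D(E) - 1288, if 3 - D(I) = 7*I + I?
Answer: 772722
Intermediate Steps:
E = 62 (E = -2*(-31) = 62)
D(I) = 3 - 8*I (D(I) = 3 - (7*I + I) = 3 - 8*I)
-1570*D(E) - 1288 = -1570*(3 - 8*62) - 1288 = -1570*(3 - 496) - 1288 = -1570*(-493) - 1288 = 774010 - 1288 = 772722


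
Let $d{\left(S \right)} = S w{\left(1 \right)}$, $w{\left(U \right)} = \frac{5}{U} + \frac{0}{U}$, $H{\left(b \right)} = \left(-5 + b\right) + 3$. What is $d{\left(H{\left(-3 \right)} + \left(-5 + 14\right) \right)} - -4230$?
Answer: $4250$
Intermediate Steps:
$H{\left(b \right)} = -2 + b$
$w{\left(U \right)} = \frac{5}{U}$ ($w{\left(U \right)} = \frac{5}{U} + 0 = \frac{5}{U}$)
$d{\left(S \right)} = 5 S$ ($d{\left(S \right)} = S \frac{5}{1} = S 5 \cdot 1 = S 5 = 5 S$)
$d{\left(H{\left(-3 \right)} + \left(-5 + 14\right) \right)} - -4230 = 5 \left(\left(-2 - 3\right) + \left(-5 + 14\right)\right) - -4230 = 5 \left(-5 + 9\right) + 4230 = 5 \cdot 4 + 4230 = 20 + 4230 = 4250$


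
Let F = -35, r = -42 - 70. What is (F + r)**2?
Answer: 21609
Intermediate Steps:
r = -112
(F + r)**2 = (-35 - 112)**2 = (-147)**2 = 21609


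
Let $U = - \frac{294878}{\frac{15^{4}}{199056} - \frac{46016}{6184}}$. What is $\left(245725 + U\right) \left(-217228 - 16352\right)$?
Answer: $- \frac{24689776334506080540}{368612329} \approx -6.698 \cdot 10^{10}$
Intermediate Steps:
$U = \frac{15124320928288}{368612329}$ ($U = - \frac{294878}{50625 \cdot \frac{1}{199056} - \frac{5752}{773}} = - \frac{294878}{\frac{16875}{66352} - \frac{5752}{773}} = - \frac{294878}{- \frac{368612329}{51290096}} = \left(-294878\right) \left(- \frac{51290096}{368612329}\right) = \frac{15124320928288}{368612329} \approx 41030.0$)
$\left(245725 + U\right) \left(-217228 - 16352\right) = \left(245725 + \frac{15124320928288}{368612329}\right) \left(-217228 - 16352\right) = \frac{105701585471813}{368612329} \left(-233580\right) = - \frac{24689776334506080540}{368612329}$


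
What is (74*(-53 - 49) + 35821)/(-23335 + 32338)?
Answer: 28273/9003 ≈ 3.1404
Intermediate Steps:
(74*(-53 - 49) + 35821)/(-23335 + 32338) = (74*(-102) + 35821)/9003 = (-7548 + 35821)*(1/9003) = 28273*(1/9003) = 28273/9003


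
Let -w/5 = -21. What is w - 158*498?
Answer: -78579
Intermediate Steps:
w = 105 (w = -5*(-21) = 105)
w - 158*498 = 105 - 158*498 = 105 - 78684 = -78579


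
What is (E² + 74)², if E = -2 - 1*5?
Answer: 15129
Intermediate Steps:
E = -7 (E = -2 - 5 = -7)
(E² + 74)² = ((-7)² + 74)² = (49 + 74)² = 123² = 15129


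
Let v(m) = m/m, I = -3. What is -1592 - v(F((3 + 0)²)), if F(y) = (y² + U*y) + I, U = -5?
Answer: -1593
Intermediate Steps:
F(y) = -3 + y² - 5*y (F(y) = (y² - 5*y) - 3 = -3 + y² - 5*y)
v(m) = 1
-1592 - v(F((3 + 0)²)) = -1592 - 1*1 = -1592 - 1 = -1593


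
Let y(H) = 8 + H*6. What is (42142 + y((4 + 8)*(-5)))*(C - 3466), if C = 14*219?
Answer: -16716000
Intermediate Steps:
C = 3066
y(H) = 8 + 6*H
(42142 + y((4 + 8)*(-5)))*(C - 3466) = (42142 + (8 + 6*((4 + 8)*(-5))))*(3066 - 3466) = (42142 + (8 + 6*(12*(-5))))*(-400) = (42142 + (8 + 6*(-60)))*(-400) = (42142 + (8 - 360))*(-400) = (42142 - 352)*(-400) = 41790*(-400) = -16716000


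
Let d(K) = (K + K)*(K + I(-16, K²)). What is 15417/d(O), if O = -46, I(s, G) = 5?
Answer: 15417/3772 ≈ 4.0872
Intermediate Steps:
d(K) = 2*K*(5 + K) (d(K) = (K + K)*(K + 5) = (2*K)*(5 + K) = 2*K*(5 + K))
15417/d(O) = 15417/((2*(-46)*(5 - 46))) = 15417/((2*(-46)*(-41))) = 15417/3772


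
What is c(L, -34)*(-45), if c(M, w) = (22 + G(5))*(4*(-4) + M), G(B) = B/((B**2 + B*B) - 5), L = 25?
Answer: -8955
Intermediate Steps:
G(B) = B/(-5 + 2*B**2) (G(B) = B/((B**2 + B**2) - 5) = B/(2*B**2 - 5) = B/(-5 + 2*B**2))
c(M, w) = -3184/9 + 199*M/9 (c(M, w) = (22 + 5/(-5 + 2*5**2))*(4*(-4) + M) = (22 + 5/(-5 + 2*25))*(-16 + M) = (22 + 5/(-5 + 50))*(-16 + M) = (22 + 5/45)*(-16 + M) = (22 + 5*(1/45))*(-16 + M) = (22 + 1/9)*(-16 + M) = 199*(-16 + M)/9 = -3184/9 + 199*M/9)
c(L, -34)*(-45) = (-3184/9 + (199/9)*25)*(-45) = (-3184/9 + 4975/9)*(-45) = 199*(-45) = -8955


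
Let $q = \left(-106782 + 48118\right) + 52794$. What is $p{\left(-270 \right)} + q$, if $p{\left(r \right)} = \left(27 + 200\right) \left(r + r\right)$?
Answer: $-128450$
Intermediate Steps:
$q = -5870$ ($q = -58664 + 52794 = -5870$)
$p{\left(r \right)} = 454 r$ ($p{\left(r \right)} = 227 \cdot 2 r = 454 r$)
$p{\left(-270 \right)} + q = 454 \left(-270\right) - 5870 = -122580 - 5870 = -128450$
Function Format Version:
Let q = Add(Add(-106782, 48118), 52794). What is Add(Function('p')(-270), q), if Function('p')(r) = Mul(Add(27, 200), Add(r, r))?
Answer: -128450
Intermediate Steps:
q = -5870 (q = Add(-58664, 52794) = -5870)
Function('p')(r) = Mul(454, r) (Function('p')(r) = Mul(227, Mul(2, r)) = Mul(454, r))
Add(Function('p')(-270), q) = Add(Mul(454, -270), -5870) = Add(-122580, -5870) = -128450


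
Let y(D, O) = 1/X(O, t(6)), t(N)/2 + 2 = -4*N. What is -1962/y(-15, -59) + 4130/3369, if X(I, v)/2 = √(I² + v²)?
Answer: 4130/3369 - 3924*√6185 ≈ -3.0860e+5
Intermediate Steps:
t(N) = -4 - 8*N (t(N) = -4 + 2*(-4*N) = -4 - 8*N)
X(I, v) = 2*√(I² + v²)
y(D, O) = 1/(2*√(2704 + O²)) (y(D, O) = 1/(2*√(O² + (-4 - 8*6)²)) = 1/(2*√(O² + (-4 - 48)²)) = 1/(2*√(O² + (-52)²)) = 1/(2*√(O² + 2704)) = 1/(2*√(2704 + O²)))
-1962/y(-15, -59) + 4130/3369 = -1962*2*√(2704 + (-59)²) + 4130/3369 = -1962*2*√(2704 + 3481) + 4130*(1/3369) = -1962*2*√6185 + 4130/3369 = -3924*√6185 + 4130/3369 = 4130/3369 - 3924*√6185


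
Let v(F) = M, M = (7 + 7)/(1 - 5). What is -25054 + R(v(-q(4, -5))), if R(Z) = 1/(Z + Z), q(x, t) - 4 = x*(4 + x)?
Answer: -175379/7 ≈ -25054.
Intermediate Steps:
q(x, t) = 4 + x*(4 + x)
M = -7/2 (M = 14/(-4) = 14*(-¼) = -7/2 ≈ -3.5000)
v(F) = -7/2
R(Z) = 1/(2*Z)
-25054 + R(v(-q(4, -5))) = -25054 + 1/(2*(-7/2)) = -25054 + (½)*(-2/7) = -25054 - ⅐ = -175379/7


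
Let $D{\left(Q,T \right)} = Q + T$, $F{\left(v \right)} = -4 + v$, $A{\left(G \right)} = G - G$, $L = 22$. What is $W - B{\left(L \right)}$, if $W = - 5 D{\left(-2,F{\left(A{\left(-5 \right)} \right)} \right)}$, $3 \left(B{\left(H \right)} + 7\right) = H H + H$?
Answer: $- \frac{395}{3} \approx -131.67$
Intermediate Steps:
$A{\left(G \right)} = 0$
$B{\left(H \right)} = -7 + \frac{H}{3} + \frac{H^{2}}{3}$ ($B{\left(H \right)} = -7 + \frac{H H + H}{3} = -7 + \frac{H^{2} + H}{3} = -7 + \frac{H + H^{2}}{3} = -7 + \left(\frac{H}{3} + \frac{H^{2}}{3}\right) = -7 + \frac{H}{3} + \frac{H^{2}}{3}$)
$W = 30$ ($W = - 5 \left(-2 + \left(-4 + 0\right)\right) = - 5 \left(-2 - 4\right) = \left(-5\right) \left(-6\right) = 30$)
$W - B{\left(L \right)} = 30 - \left(-7 + \frac{1}{3} \cdot 22 + \frac{22^{2}}{3}\right) = 30 - \left(-7 + \frac{22}{3} + \frac{1}{3} \cdot 484\right) = 30 - \left(-7 + \frac{22}{3} + \frac{484}{3}\right) = 30 - \frac{485}{3} = - \frac{395}{3}$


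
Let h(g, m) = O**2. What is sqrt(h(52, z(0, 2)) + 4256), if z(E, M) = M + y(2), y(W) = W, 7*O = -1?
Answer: sqrt(208545)/7 ≈ 65.238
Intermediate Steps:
O = -1/7 (O = (1/7)*(-1) = -1/7 ≈ -0.14286)
z(E, M) = 2 + M (z(E, M) = M + 2 = 2 + M)
h(g, m) = 1/49 (h(g, m) = (-1/7)**2 = 1/49)
sqrt(h(52, z(0, 2)) + 4256) = sqrt(1/49 + 4256) = sqrt(208545/49) = sqrt(208545)/7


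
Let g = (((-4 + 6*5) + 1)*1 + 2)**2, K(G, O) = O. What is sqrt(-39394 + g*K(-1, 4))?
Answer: I*sqrt(36030) ≈ 189.82*I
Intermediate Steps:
g = 841 (g = (((-4 + 30) + 1)*1 + 2)**2 = ((26 + 1)*1 + 2)**2 = (27*1 + 2)**2 = (27 + 2)**2 = 29**2 = 841)
sqrt(-39394 + g*K(-1, 4)) = sqrt(-39394 + 841*4) = sqrt(-39394 + 3364) = sqrt(-36030) = I*sqrt(36030)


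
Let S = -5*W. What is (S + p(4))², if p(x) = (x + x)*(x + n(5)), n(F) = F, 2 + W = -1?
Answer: 7569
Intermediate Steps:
W = -3 (W = -2 - 1 = -3)
p(x) = 2*x*(5 + x) (p(x) = (x + x)*(x + 5) = (2*x)*(5 + x) = 2*x*(5 + x))
S = 15 (S = -5*(-3) = 15)
(S + p(4))² = (15 + 2*4*(5 + 4))² = (15 + 2*4*9)² = (15 + 72)² = 87² = 7569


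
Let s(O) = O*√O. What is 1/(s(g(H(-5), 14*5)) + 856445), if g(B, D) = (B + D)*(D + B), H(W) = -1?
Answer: 1/1184954 ≈ 8.4391e-7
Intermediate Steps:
g(B, D) = (B + D)² (g(B, D) = (B + D)*(B + D) = (B + D)²)
s(O) = O^(3/2)
1/(s(g(H(-5), 14*5)) + 856445) = 1/(((-1 + 14*5)²)^(3/2) + 856445) = 1/(((-1 + 70)²)^(3/2) + 856445) = 1/((69²)^(3/2) + 856445) = 1/(4761^(3/2) + 856445) = 1/(328509 + 856445) = 1/1184954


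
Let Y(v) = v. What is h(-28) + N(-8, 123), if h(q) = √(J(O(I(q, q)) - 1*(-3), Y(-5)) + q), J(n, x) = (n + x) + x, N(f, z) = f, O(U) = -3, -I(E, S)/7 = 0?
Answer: -8 + I*√38 ≈ -8.0 + 6.1644*I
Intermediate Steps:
I(E, S) = 0 (I(E, S) = -7*0 = 0)
J(n, x) = n + 2*x
h(q) = √(-10 + q) (h(q) = √(((-3 - 1*(-3)) + 2*(-5)) + q) = √(((-3 + 3) - 10) + q) = √((0 - 10) + q) = √(-10 + q))
h(-28) + N(-8, 123) = √(-10 - 28) - 8 = √(-38) - 8 = I*√38 - 8 = -8 + I*√38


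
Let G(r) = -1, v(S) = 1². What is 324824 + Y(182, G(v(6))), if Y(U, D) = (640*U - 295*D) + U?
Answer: 441781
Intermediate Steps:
v(S) = 1
Y(U, D) = -295*D + 641*U (Y(U, D) = (-295*D + 640*U) + U = -295*D + 641*U)
324824 + Y(182, G(v(6))) = 324824 + (-295*(-1) + 641*182) = 324824 + (295 + 116662) = 324824 + 116957 = 441781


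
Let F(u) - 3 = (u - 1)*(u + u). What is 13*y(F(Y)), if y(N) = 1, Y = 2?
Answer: 13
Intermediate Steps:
F(u) = 3 + 2*u*(-1 + u) (F(u) = 3 + (u - 1)*(u + u) = 3 + (-1 + u)*(2*u) = 3 + 2*u*(-1 + u))
13*y(F(Y)) = 13*1 = 13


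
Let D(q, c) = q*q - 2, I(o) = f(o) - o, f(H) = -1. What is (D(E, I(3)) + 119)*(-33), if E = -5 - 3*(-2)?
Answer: -3894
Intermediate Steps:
I(o) = -1 - o
E = 1 (E = -5 + 6 = 1)
D(q, c) = -2 + q² (D(q, c) = q² - 2 = -2 + q²)
(D(E, I(3)) + 119)*(-33) = ((-2 + 1²) + 119)*(-33) = ((-2 + 1) + 119)*(-33) = (-1 + 119)*(-33) = 118*(-33) = -3894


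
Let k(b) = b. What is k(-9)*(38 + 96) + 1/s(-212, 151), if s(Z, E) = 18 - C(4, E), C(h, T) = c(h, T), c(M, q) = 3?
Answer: -18089/15 ≈ -1205.9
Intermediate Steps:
C(h, T) = 3
s(Z, E) = 15 (s(Z, E) = 18 - 1*3 = 18 - 3 = 15)
k(-9)*(38 + 96) + 1/s(-212, 151) = -9*(38 + 96) + 1/15 = -9*134 + 1/15 = -1206 + 1/15 = -18089/15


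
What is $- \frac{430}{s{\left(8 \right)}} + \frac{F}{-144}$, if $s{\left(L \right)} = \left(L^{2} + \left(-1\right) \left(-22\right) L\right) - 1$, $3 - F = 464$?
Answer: $\frac{48259}{34416} \approx 1.4022$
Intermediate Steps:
$F = -461$ ($F = 3 - 464 = -461$)
$s{\left(L \right)} = -1 + L^{2} + 22 L$ ($s{\left(L \right)} = \left(L^{2} + 22 L\right) - 1 = -1 + L^{2} + 22 L$)
$- \frac{430}{s{\left(8 \right)}} + \frac{F}{-144} = - \frac{430}{-1 + 8^{2} + 22 \cdot 8} - \frac{461}{-144} = - \frac{430}{-1 + 64 + 176} - - \frac{461}{144} = - \frac{430}{239} + \frac{461}{144} = \frac{48259}{34416}$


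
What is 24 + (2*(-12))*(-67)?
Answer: 1632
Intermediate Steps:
24 + (2*(-12))*(-67) = 24 - 24*(-67) = 24 + 1608 = 1632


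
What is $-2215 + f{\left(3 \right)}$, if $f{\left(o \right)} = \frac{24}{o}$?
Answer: $-2207$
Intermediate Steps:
$-2215 + f{\left(3 \right)} = -2215 + \frac{24}{3} = -2215 + 24 \cdot \frac{1}{3} = -2215 + 8 = -2207$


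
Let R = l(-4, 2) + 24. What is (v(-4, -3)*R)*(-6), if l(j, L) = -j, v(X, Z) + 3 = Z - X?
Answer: 336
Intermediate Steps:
v(X, Z) = -3 + Z - X (v(X, Z) = -3 + (Z - X) = -3 + Z - X)
R = 28 (R = -1*(-4) + 24 = 4 + 24 = 28)
(v(-4, -3)*R)*(-6) = ((-3 - 3 - 1*(-4))*28)*(-6) = ((-3 - 3 + 4)*28)*(-6) = -2*28*(-6) = -56*(-6) = 336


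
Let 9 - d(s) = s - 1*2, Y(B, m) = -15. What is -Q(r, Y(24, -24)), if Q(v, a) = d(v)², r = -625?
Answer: -404496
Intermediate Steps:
d(s) = 11 - s (d(s) = 9 - (s - 1*2) = 9 - (s - 2) = 9 - (-2 + s) = 9 + (2 - s) = 11 - s)
Q(v, a) = (11 - v)²
-Q(r, Y(24, -24)) = -(-11 - 625)² = -1*(-636)² = -1*404496 = -404496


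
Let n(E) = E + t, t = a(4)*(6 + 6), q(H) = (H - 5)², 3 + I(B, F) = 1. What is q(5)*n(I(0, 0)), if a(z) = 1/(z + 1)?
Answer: 0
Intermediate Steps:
I(B, F) = -2 (I(B, F) = -3 + 1 = -2)
a(z) = 1/(1 + z)
q(H) = (-5 + H)²
t = 12/5 (t = (6 + 6)/(1 + 4) = 12/5 ≈ 2.4000)
n(E) = 12/5 + E (n(E) = E + 12/5 = 12/5 + E)
q(5)*n(I(0, 0)) = (-5 + 5)²*(12/5 - 2) = 0²*(⅖) = 0*(⅖) = 0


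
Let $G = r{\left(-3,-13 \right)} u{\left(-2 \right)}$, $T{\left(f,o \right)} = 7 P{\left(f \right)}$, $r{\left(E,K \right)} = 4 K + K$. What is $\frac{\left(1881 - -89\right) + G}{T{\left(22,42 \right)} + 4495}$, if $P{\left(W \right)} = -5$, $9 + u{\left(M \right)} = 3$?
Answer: $\frac{118}{223} \approx 0.52915$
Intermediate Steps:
$r{\left(E,K \right)} = 5 K$
$u{\left(M \right)} = -6$ ($u{\left(M \right)} = -9 + 3 = -6$)
$T{\left(f,o \right)} = -35$ ($T{\left(f,o \right)} = 7 \left(-5\right) = -35$)
$G = 390$ ($G = 5 \left(-13\right) \left(-6\right) = \left(-65\right) \left(-6\right) = 390$)
$\frac{\left(1881 - -89\right) + G}{T{\left(22,42 \right)} + 4495} = \frac{\left(1881 - -89\right) + 390}{-35 + 4495} = \frac{\left(1881 + 89\right) + 390}{4460} = \left(1970 + 390\right) \frac{1}{4460} = 2360 \cdot \frac{1}{4460} = \frac{118}{223}$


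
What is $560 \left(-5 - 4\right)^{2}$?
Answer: $45360$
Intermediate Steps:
$560 \left(-5 - 4\right)^{2} = 560 \left(-9\right)^{2} = 560 \cdot 81 = 45360$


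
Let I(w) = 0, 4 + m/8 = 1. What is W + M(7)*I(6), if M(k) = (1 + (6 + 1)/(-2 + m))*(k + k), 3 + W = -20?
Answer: -23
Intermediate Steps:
m = -24 (m = -32 + 8*1 = -32 + 8 = -24)
W = -23 (W = -3 - 20 = -23)
M(k) = 19*k/13 (M(k) = (1 + (6 + 1)/(-2 - 24))*(k + k) = (1 + 7/(-26))*(2*k) = (1 + 7*(-1/26))*(2*k) = (1 - 7/26)*(2*k) = 19*(2*k)/26 = 19*k/13)
W + M(7)*I(6) = -23 + ((19/13)*7)*0 = -23 + (133/13)*0 = -23 + 0 = -23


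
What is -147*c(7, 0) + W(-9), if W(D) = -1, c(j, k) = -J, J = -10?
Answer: -1471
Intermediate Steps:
c(j, k) = 10 (c(j, k) = -1*(-10) = 10)
-147*c(7, 0) + W(-9) = -147*10 - 1 = -1470 - 1 = -1471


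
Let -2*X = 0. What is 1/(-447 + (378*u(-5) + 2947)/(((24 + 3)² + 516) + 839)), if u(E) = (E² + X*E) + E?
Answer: -2084/921041 ≈ -0.0022627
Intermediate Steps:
X = 0 (X = -½*0 = 0)
u(E) = E + E² (u(E) = (E² + 0*E) + E = (E² + 0) + E = E² + E = E + E²)
1/(-447 + (378*u(-5) + 2947)/(((24 + 3)² + 516) + 839)) = 1/(-447 + (378*(-5*(1 - 5)) + 2947)/(((24 + 3)² + 516) + 839)) = 1/(-447 + (378*(-5*(-4)) + 2947)/((27² + 516) + 839)) = 1/(-447 + (378*20 + 2947)/((729 + 516) + 839)) = 1/(-447 + (7560 + 2947)/(1245 + 839)) = 1/(-447 + 10507/2084) = 1/(-921041/2084) = -2084/921041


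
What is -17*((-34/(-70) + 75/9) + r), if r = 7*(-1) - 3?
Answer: 2108/105 ≈ 20.076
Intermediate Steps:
r = -10 (r = -7 - 3 = -10)
-17*((-34/(-70) + 75/9) + r) = -17*((-34/(-70) + 75/9) - 10) = -17*((-34*(-1/70) + 75*(1/9)) - 10) = -17*((17/35 + 25/3) - 10) = -17*(926/105 - 10) = -17*(-124/105) = 2108/105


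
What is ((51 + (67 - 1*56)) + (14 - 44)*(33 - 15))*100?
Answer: -47800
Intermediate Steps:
((51 + (67 - 1*56)) + (14 - 44)*(33 - 15))*100 = ((51 + (67 - 56)) - 30*18)*100 = ((51 + 11) - 540)*100 = (62 - 540)*100 = -478*100 = -47800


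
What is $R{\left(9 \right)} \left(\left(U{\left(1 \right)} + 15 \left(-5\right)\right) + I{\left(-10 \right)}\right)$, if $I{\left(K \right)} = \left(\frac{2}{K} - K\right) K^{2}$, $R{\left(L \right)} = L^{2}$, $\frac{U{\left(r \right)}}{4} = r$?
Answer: $73629$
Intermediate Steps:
$U{\left(r \right)} = 4 r$
$I{\left(K \right)} = K^{2} \left(- K + \frac{2}{K}\right)$ ($I{\left(K \right)} = \left(- K + \frac{2}{K}\right) K^{2} = K^{2} \left(- K + \frac{2}{K}\right)$)
$R{\left(9 \right)} \left(\left(U{\left(1 \right)} + 15 \left(-5\right)\right) + I{\left(-10 \right)}\right) = 9^{2} \left(\left(4 \cdot 1 + 15 \left(-5\right)\right) - 10 \left(2 - \left(-10\right)^{2}\right)\right) = 81 \left(\left(4 - 75\right) - 10 \left(2 - 100\right)\right) = 81 \left(-71 - 10 \left(2 - 100\right)\right) = 81 \left(-71 - -980\right) = 81 \left(-71 + 980\right) = 81 \cdot 909 = 73629$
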